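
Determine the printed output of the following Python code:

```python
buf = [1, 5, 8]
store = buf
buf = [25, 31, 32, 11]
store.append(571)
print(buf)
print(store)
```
[25, 31, 32, 11]
[1, 5, 8, 571]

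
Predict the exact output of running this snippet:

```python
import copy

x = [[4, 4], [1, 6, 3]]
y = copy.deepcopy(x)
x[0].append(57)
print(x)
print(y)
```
[[4, 4, 57], [1, 6, 3]]
[[4, 4], [1, 6, 3]]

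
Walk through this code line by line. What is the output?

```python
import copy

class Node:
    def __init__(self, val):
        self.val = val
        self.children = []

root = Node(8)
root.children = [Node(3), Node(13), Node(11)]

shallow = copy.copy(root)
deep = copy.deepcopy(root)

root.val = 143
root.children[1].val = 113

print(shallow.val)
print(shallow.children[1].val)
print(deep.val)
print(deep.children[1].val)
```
8
113
8
13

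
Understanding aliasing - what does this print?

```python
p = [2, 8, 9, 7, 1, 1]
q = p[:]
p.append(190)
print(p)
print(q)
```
[2, 8, 9, 7, 1, 1, 190]
[2, 8, 9, 7, 1, 1]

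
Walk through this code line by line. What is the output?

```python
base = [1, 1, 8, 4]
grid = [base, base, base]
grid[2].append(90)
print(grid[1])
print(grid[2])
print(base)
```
[1, 1, 8, 4, 90]
[1, 1, 8, 4, 90]
[1, 1, 8, 4, 90]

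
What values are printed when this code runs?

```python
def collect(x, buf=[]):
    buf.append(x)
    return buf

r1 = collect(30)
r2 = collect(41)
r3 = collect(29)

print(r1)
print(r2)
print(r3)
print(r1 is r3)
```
[30, 41, 29]
[30, 41, 29]
[30, 41, 29]
True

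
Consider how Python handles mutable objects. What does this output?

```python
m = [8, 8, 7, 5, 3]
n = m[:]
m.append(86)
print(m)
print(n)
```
[8, 8, 7, 5, 3, 86]
[8, 8, 7, 5, 3]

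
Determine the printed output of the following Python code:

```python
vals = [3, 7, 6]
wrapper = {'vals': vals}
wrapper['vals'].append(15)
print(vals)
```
[3, 7, 6, 15]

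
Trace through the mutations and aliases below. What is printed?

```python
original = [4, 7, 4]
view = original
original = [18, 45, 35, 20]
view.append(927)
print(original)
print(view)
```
[18, 45, 35, 20]
[4, 7, 4, 927]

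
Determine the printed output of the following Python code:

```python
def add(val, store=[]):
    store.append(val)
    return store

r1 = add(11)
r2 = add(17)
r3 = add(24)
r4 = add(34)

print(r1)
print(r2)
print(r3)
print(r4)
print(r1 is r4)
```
[11, 17, 24, 34]
[11, 17, 24, 34]
[11, 17, 24, 34]
[11, 17, 24, 34]
True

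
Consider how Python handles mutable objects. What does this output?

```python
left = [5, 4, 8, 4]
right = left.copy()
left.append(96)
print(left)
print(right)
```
[5, 4, 8, 4, 96]
[5, 4, 8, 4]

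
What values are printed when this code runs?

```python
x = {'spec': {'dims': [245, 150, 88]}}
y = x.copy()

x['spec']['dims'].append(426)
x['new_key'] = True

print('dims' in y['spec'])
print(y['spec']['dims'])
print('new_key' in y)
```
True
[245, 150, 88, 426]
False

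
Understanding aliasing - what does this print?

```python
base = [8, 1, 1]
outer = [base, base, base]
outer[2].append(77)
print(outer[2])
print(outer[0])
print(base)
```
[8, 1, 1, 77]
[8, 1, 1, 77]
[8, 1, 1, 77]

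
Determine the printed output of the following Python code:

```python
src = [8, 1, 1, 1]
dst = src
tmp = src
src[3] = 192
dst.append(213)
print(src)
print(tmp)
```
[8, 1, 1, 192, 213]
[8, 1, 1, 192, 213]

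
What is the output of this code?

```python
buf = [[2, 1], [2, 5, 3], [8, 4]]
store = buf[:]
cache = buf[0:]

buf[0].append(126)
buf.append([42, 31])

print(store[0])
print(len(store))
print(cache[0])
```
[2, 1, 126]
3
[2, 1, 126]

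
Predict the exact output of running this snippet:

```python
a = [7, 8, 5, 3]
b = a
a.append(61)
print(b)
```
[7, 8, 5, 3, 61]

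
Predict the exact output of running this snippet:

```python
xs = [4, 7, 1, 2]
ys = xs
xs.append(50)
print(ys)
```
[4, 7, 1, 2, 50]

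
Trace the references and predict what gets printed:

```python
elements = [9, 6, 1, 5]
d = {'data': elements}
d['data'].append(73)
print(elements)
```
[9, 6, 1, 5, 73]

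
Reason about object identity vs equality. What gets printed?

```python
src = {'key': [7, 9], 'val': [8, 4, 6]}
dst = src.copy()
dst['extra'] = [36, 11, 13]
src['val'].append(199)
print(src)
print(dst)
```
{'key': [7, 9], 'val': [8, 4, 6, 199]}
{'key': [7, 9], 'val': [8, 4, 6, 199], 'extra': [36, 11, 13]}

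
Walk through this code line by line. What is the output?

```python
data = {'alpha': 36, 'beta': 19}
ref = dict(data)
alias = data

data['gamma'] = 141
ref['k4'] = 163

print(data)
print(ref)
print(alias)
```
{'alpha': 36, 'beta': 19, 'gamma': 141}
{'alpha': 36, 'beta': 19, 'k4': 163}
{'alpha': 36, 'beta': 19, 'gamma': 141}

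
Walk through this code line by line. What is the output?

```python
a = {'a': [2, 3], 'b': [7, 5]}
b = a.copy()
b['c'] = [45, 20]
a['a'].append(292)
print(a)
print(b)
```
{'a': [2, 3, 292], 'b': [7, 5]}
{'a': [2, 3, 292], 'b': [7, 5], 'c': [45, 20]}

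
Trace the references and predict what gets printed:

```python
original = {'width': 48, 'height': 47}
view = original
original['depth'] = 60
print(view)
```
{'width': 48, 'height': 47, 'depth': 60}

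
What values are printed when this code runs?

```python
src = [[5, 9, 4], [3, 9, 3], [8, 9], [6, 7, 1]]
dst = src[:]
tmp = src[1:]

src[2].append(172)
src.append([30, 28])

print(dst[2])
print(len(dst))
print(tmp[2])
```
[8, 9, 172]
4
[6, 7, 1]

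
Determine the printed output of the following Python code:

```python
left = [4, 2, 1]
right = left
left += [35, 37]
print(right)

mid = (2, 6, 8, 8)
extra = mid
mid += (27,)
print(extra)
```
[4, 2, 1, 35, 37]
(2, 6, 8, 8)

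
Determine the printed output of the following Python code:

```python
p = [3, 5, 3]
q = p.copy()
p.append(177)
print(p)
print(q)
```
[3, 5, 3, 177]
[3, 5, 3]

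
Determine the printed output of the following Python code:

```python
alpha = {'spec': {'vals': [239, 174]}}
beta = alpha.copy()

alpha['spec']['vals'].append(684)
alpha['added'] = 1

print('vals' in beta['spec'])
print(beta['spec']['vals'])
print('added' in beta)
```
True
[239, 174, 684]
False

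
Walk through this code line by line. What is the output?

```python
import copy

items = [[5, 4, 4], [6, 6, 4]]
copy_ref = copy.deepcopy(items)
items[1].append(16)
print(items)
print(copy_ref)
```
[[5, 4, 4], [6, 6, 4, 16]]
[[5, 4, 4], [6, 6, 4]]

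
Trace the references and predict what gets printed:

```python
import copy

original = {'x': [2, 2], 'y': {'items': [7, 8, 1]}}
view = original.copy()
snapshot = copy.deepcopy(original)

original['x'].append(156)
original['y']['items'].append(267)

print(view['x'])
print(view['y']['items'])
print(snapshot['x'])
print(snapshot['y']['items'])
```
[2, 2, 156]
[7, 8, 1, 267]
[2, 2]
[7, 8, 1]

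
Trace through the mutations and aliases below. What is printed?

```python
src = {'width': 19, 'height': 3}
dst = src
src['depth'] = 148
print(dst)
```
{'width': 19, 'height': 3, 'depth': 148}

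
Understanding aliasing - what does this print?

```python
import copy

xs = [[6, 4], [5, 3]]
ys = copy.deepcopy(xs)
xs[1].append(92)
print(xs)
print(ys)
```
[[6, 4], [5, 3, 92]]
[[6, 4], [5, 3]]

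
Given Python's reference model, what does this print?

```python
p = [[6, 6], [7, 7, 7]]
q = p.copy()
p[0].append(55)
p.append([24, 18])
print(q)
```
[[6, 6, 55], [7, 7, 7]]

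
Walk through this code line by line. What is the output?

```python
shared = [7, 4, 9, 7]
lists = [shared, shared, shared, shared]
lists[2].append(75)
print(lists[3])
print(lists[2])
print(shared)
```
[7, 4, 9, 7, 75]
[7, 4, 9, 7, 75]
[7, 4, 9, 7, 75]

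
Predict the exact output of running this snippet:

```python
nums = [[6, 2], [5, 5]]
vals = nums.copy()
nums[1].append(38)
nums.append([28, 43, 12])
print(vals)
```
[[6, 2], [5, 5, 38]]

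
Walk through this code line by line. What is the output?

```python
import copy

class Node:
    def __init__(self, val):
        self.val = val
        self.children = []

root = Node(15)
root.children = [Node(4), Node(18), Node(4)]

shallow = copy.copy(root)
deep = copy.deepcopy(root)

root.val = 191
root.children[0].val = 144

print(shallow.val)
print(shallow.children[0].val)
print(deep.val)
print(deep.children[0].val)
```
15
144
15
4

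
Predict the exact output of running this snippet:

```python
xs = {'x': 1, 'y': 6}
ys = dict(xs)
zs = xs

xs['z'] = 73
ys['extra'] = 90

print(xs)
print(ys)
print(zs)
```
{'x': 1, 'y': 6, 'z': 73}
{'x': 1, 'y': 6, 'extra': 90}
{'x': 1, 'y': 6, 'z': 73}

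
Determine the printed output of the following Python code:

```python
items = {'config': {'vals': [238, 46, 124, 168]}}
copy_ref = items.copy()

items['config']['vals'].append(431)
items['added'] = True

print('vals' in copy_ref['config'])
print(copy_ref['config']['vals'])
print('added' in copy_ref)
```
True
[238, 46, 124, 168, 431]
False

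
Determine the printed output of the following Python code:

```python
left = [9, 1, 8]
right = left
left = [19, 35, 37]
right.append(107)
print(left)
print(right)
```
[19, 35, 37]
[9, 1, 8, 107]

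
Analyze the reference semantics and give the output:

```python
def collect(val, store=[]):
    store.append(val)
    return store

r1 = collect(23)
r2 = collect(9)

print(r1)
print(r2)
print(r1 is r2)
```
[23, 9]
[23, 9]
True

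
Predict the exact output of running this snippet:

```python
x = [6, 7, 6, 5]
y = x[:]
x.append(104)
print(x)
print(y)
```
[6, 7, 6, 5, 104]
[6, 7, 6, 5]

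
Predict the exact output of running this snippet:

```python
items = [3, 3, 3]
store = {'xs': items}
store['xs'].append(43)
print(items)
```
[3, 3, 3, 43]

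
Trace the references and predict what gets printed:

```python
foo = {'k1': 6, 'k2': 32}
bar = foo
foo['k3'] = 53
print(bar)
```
{'k1': 6, 'k2': 32, 'k3': 53}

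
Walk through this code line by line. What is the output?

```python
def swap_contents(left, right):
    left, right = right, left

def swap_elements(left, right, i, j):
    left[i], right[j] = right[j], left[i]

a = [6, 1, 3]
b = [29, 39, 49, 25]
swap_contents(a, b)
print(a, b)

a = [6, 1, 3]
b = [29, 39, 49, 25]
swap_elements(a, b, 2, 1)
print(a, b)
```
[6, 1, 3] [29, 39, 49, 25]
[6, 1, 39] [29, 3, 49, 25]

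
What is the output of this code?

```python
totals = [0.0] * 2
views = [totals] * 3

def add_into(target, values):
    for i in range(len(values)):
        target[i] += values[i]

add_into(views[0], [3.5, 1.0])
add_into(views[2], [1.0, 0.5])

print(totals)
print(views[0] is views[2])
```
[4.5, 1.5]
True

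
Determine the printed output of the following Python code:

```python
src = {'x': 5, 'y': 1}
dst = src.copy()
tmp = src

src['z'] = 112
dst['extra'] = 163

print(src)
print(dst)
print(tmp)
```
{'x': 5, 'y': 1, 'z': 112}
{'x': 5, 'y': 1, 'extra': 163}
{'x': 5, 'y': 1, 'z': 112}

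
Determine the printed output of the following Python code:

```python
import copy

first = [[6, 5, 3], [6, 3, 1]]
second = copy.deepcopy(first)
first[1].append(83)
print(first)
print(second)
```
[[6, 5, 3], [6, 3, 1, 83]]
[[6, 5, 3], [6, 3, 1]]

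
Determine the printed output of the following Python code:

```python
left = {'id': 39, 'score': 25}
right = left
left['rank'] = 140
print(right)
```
{'id': 39, 'score': 25, 'rank': 140}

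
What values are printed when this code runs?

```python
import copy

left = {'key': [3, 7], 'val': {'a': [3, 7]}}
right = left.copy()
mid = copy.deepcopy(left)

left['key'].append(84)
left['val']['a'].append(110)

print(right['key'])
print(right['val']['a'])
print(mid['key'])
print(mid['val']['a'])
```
[3, 7, 84]
[3, 7, 110]
[3, 7]
[3, 7]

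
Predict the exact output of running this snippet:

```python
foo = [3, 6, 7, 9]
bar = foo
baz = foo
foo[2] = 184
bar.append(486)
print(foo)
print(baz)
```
[3, 6, 184, 9, 486]
[3, 6, 184, 9, 486]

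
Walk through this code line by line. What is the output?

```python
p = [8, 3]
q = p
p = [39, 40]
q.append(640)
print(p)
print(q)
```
[39, 40]
[8, 3, 640]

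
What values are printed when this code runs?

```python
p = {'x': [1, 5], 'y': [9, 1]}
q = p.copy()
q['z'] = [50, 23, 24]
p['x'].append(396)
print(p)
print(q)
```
{'x': [1, 5, 396], 'y': [9, 1]}
{'x': [1, 5, 396], 'y': [9, 1], 'z': [50, 23, 24]}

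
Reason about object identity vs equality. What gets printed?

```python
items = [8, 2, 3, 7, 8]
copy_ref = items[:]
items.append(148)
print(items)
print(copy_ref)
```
[8, 2, 3, 7, 8, 148]
[8, 2, 3, 7, 8]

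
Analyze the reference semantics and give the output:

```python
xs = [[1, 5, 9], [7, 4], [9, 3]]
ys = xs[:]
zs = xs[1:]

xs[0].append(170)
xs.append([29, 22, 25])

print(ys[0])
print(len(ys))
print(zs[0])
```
[1, 5, 9, 170]
3
[7, 4]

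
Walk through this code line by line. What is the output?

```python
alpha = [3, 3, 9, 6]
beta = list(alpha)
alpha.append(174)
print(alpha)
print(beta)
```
[3, 3, 9, 6, 174]
[3, 3, 9, 6]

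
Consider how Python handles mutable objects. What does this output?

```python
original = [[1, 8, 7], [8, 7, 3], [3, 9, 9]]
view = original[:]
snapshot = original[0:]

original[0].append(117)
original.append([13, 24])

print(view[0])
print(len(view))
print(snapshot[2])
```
[1, 8, 7, 117]
3
[3, 9, 9]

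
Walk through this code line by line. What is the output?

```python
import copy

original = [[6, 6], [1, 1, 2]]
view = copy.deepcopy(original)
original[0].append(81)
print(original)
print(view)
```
[[6, 6, 81], [1, 1, 2]]
[[6, 6], [1, 1, 2]]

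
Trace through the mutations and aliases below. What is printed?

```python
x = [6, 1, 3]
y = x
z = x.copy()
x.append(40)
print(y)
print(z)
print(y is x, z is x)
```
[6, 1, 3, 40]
[6, 1, 3]
True False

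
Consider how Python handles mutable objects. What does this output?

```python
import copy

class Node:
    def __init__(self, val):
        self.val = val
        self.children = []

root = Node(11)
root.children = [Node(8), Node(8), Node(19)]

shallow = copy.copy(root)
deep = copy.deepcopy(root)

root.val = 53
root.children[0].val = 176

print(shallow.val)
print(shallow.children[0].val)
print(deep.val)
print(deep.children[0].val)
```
11
176
11
8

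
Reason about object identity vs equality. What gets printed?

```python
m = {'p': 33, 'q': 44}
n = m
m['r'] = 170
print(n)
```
{'p': 33, 'q': 44, 'r': 170}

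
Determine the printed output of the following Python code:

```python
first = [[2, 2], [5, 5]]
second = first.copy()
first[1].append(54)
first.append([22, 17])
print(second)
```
[[2, 2], [5, 5, 54]]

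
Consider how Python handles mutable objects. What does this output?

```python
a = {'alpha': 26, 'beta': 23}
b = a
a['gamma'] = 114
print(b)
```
{'alpha': 26, 'beta': 23, 'gamma': 114}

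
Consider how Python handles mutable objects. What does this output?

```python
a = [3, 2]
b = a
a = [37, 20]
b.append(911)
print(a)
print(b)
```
[37, 20]
[3, 2, 911]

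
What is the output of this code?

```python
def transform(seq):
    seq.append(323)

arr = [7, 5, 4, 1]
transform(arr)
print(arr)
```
[7, 5, 4, 1, 323]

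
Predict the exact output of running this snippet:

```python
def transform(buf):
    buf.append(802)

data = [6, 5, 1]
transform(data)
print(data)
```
[6, 5, 1, 802]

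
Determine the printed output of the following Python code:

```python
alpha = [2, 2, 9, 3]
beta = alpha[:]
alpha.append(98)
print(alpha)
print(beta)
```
[2, 2, 9, 3, 98]
[2, 2, 9, 3]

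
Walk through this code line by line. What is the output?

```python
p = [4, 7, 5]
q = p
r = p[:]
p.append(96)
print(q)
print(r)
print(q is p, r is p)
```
[4, 7, 5, 96]
[4, 7, 5]
True False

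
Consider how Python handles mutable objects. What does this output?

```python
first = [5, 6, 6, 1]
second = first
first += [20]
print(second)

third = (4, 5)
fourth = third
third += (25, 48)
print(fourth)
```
[5, 6, 6, 1, 20]
(4, 5)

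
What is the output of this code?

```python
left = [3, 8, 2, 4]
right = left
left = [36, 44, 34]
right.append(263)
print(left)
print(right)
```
[36, 44, 34]
[3, 8, 2, 4, 263]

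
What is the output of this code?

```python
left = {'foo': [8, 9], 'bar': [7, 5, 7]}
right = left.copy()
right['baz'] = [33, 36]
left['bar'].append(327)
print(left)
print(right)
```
{'foo': [8, 9], 'bar': [7, 5, 7, 327]}
{'foo': [8, 9], 'bar': [7, 5, 7, 327], 'baz': [33, 36]}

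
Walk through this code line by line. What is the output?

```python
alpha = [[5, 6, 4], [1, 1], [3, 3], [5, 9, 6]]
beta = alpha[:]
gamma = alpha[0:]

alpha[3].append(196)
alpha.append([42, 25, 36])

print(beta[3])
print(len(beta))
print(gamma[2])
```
[5, 9, 6, 196]
4
[3, 3]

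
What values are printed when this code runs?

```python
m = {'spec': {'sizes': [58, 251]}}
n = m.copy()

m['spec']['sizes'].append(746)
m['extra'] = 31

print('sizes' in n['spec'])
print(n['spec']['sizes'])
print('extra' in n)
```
True
[58, 251, 746]
False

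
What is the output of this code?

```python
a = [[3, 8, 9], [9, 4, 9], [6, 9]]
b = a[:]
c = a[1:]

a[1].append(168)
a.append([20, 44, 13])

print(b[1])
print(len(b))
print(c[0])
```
[9, 4, 9, 168]
3
[9, 4, 9, 168]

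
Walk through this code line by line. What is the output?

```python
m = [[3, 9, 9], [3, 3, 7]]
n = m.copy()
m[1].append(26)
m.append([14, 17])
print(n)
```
[[3, 9, 9], [3, 3, 7, 26]]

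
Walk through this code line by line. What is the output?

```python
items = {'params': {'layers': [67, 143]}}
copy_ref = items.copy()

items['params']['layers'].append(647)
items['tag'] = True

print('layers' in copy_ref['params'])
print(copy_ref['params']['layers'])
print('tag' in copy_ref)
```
True
[67, 143, 647]
False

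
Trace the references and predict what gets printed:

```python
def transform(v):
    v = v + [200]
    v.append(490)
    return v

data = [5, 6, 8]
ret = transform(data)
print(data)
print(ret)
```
[5, 6, 8]
[5, 6, 8, 200, 490]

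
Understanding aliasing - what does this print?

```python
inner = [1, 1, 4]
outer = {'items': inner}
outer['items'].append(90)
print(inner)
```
[1, 1, 4, 90]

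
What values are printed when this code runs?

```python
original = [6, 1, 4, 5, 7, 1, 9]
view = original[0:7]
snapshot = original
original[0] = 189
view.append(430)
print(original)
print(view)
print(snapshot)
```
[189, 1, 4, 5, 7, 1, 9]
[6, 1, 4, 5, 7, 1, 9, 430]
[189, 1, 4, 5, 7, 1, 9]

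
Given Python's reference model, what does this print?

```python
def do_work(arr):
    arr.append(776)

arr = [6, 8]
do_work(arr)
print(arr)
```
[6, 8, 776]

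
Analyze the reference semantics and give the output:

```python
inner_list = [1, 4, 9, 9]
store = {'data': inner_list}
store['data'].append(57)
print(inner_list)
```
[1, 4, 9, 9, 57]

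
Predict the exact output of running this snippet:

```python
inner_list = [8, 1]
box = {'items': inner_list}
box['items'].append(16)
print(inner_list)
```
[8, 1, 16]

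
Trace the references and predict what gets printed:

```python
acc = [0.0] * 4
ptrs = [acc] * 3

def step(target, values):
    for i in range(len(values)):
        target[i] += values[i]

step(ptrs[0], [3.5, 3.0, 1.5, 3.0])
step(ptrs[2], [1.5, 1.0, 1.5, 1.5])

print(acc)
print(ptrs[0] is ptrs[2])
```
[5.0, 4.0, 3.0, 4.5]
True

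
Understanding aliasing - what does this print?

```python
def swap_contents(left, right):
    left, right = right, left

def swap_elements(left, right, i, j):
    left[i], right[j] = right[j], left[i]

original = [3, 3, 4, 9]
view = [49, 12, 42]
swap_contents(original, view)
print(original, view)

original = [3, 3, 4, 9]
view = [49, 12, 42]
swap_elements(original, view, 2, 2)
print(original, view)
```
[3, 3, 4, 9] [49, 12, 42]
[3, 3, 42, 9] [49, 12, 4]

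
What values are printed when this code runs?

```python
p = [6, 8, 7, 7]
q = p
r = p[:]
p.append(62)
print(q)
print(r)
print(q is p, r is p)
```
[6, 8, 7, 7, 62]
[6, 8, 7, 7]
True False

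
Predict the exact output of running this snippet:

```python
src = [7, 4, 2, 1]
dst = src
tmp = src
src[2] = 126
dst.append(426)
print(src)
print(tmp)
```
[7, 4, 126, 1, 426]
[7, 4, 126, 1, 426]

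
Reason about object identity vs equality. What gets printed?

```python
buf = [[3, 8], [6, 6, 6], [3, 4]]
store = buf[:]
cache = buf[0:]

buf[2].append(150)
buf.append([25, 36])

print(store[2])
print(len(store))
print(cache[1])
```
[3, 4, 150]
3
[6, 6, 6]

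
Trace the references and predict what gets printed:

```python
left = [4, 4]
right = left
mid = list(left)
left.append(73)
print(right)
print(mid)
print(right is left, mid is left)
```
[4, 4, 73]
[4, 4]
True False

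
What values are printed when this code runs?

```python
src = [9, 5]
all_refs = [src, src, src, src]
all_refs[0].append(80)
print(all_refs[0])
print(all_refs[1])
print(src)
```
[9, 5, 80]
[9, 5, 80]
[9, 5, 80]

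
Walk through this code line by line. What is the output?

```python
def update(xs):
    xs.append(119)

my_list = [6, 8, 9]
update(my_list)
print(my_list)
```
[6, 8, 9, 119]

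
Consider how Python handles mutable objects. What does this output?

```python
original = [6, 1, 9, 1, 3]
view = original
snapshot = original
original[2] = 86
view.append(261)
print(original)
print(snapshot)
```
[6, 1, 86, 1, 3, 261]
[6, 1, 86, 1, 3, 261]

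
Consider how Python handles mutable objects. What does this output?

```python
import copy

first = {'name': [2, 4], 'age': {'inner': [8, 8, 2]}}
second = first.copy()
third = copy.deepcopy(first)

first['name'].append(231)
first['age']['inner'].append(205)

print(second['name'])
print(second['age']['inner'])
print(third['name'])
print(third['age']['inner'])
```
[2, 4, 231]
[8, 8, 2, 205]
[2, 4]
[8, 8, 2]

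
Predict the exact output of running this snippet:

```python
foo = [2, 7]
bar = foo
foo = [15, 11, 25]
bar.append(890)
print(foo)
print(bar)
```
[15, 11, 25]
[2, 7, 890]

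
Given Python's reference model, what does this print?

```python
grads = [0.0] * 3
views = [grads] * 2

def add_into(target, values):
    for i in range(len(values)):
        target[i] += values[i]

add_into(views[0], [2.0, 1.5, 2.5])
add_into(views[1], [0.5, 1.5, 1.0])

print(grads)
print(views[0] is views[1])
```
[2.5, 3.0, 3.5]
True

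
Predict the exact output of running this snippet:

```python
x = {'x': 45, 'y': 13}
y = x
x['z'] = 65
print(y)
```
{'x': 45, 'y': 13, 'z': 65}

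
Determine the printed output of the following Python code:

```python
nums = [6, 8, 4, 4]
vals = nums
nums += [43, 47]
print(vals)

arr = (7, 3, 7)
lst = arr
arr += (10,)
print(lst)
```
[6, 8, 4, 4, 43, 47]
(7, 3, 7)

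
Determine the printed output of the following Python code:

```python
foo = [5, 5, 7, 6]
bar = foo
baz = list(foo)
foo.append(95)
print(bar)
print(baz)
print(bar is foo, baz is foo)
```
[5, 5, 7, 6, 95]
[5, 5, 7, 6]
True False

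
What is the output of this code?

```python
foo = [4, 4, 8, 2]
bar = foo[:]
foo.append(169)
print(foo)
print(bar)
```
[4, 4, 8, 2, 169]
[4, 4, 8, 2]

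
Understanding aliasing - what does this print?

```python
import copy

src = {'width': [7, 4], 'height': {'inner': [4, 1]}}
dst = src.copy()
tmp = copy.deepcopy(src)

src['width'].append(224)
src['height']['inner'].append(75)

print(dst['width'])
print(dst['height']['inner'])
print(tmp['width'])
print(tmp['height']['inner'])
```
[7, 4, 224]
[4, 1, 75]
[7, 4]
[4, 1]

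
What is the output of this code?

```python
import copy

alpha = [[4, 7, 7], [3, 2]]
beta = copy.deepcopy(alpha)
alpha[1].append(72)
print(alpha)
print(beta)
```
[[4, 7, 7], [3, 2, 72]]
[[4, 7, 7], [3, 2]]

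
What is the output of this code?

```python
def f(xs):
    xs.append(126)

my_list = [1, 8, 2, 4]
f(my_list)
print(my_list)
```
[1, 8, 2, 4, 126]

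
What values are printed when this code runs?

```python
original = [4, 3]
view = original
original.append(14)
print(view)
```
[4, 3, 14]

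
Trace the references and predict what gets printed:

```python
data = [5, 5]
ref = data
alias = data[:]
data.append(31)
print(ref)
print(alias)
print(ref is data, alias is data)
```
[5, 5, 31]
[5, 5]
True False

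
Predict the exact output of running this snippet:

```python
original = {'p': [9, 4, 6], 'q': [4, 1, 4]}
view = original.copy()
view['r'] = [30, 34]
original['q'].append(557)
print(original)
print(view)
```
{'p': [9, 4, 6], 'q': [4, 1, 4, 557]}
{'p': [9, 4, 6], 'q': [4, 1, 4, 557], 'r': [30, 34]}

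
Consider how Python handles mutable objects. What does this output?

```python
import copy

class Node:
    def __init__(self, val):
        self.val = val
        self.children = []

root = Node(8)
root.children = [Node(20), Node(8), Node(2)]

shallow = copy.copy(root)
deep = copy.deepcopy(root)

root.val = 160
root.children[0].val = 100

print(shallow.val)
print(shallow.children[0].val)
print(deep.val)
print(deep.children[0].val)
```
8
100
8
20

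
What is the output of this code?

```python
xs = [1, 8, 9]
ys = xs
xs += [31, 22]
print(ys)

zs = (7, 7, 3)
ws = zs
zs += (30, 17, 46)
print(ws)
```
[1, 8, 9, 31, 22]
(7, 7, 3)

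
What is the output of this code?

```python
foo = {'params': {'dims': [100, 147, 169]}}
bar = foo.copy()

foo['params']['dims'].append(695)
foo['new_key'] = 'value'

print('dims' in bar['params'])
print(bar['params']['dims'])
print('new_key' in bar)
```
True
[100, 147, 169, 695]
False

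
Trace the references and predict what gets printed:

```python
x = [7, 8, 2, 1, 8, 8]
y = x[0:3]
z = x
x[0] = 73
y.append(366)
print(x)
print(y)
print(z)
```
[73, 8, 2, 1, 8, 8]
[7, 8, 2, 366]
[73, 8, 2, 1, 8, 8]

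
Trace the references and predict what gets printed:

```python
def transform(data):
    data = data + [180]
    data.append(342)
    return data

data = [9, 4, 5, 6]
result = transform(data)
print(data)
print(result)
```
[9, 4, 5, 6]
[9, 4, 5, 6, 180, 342]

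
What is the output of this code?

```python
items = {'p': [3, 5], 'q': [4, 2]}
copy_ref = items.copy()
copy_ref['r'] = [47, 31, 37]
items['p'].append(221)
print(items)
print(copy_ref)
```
{'p': [3, 5, 221], 'q': [4, 2]}
{'p': [3, 5, 221], 'q': [4, 2], 'r': [47, 31, 37]}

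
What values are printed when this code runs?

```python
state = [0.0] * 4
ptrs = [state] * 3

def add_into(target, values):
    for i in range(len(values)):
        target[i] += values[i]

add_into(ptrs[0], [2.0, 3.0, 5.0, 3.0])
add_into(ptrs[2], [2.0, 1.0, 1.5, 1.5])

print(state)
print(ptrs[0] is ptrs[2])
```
[4.0, 4.0, 6.5, 4.5]
True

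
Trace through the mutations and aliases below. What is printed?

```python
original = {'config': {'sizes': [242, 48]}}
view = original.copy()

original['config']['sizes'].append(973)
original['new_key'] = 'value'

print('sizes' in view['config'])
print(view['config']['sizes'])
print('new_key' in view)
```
True
[242, 48, 973]
False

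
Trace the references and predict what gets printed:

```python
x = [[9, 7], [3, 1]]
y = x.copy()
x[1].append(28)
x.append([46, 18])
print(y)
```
[[9, 7], [3, 1, 28]]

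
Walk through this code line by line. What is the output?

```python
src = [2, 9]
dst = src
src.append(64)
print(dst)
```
[2, 9, 64]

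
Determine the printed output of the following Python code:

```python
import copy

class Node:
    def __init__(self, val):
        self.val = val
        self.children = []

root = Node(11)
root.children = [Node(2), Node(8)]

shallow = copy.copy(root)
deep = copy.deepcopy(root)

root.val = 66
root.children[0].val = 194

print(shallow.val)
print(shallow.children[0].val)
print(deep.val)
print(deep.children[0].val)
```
11
194
11
2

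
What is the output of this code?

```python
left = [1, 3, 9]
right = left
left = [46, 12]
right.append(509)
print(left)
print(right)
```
[46, 12]
[1, 3, 9, 509]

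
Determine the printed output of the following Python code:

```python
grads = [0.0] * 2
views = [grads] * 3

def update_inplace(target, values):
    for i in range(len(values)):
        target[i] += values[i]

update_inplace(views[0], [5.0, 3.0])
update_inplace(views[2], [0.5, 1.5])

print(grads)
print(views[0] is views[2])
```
[5.5, 4.5]
True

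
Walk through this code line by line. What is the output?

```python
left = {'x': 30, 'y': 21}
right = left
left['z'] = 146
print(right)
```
{'x': 30, 'y': 21, 'z': 146}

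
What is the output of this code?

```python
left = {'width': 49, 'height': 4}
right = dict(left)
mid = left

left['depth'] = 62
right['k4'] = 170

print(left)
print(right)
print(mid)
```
{'width': 49, 'height': 4, 'depth': 62}
{'width': 49, 'height': 4, 'k4': 170}
{'width': 49, 'height': 4, 'depth': 62}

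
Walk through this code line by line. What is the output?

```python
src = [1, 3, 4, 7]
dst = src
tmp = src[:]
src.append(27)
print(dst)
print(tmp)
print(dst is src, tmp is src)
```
[1, 3, 4, 7, 27]
[1, 3, 4, 7]
True False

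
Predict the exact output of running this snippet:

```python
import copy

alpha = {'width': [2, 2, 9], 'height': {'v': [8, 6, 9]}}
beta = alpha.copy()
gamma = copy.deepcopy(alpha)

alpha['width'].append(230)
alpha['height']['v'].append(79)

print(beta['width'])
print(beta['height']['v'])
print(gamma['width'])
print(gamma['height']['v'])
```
[2, 2, 9, 230]
[8, 6, 9, 79]
[2, 2, 9]
[8, 6, 9]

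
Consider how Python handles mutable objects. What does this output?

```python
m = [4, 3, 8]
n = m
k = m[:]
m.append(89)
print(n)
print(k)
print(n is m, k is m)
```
[4, 3, 8, 89]
[4, 3, 8]
True False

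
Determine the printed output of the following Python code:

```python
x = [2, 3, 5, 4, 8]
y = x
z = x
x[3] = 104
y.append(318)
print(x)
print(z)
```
[2, 3, 5, 104, 8, 318]
[2, 3, 5, 104, 8, 318]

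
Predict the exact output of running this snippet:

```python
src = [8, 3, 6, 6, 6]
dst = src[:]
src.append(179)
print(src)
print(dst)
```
[8, 3, 6, 6, 6, 179]
[8, 3, 6, 6, 6]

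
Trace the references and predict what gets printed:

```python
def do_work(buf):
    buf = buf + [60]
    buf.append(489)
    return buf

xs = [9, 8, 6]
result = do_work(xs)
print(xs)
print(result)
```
[9, 8, 6]
[9, 8, 6, 60, 489]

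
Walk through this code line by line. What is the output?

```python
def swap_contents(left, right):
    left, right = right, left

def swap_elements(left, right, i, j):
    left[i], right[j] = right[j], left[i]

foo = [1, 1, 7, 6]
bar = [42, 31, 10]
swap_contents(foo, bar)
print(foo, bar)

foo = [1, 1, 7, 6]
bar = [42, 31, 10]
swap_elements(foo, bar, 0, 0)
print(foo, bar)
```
[1, 1, 7, 6] [42, 31, 10]
[42, 1, 7, 6] [1, 31, 10]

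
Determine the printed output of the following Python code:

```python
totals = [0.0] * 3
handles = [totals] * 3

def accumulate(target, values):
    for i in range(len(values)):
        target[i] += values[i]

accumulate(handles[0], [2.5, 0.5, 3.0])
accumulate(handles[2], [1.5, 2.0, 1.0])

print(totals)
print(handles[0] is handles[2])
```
[4.0, 2.5, 4.0]
True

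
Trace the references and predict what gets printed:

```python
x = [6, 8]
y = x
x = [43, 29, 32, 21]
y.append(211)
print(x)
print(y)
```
[43, 29, 32, 21]
[6, 8, 211]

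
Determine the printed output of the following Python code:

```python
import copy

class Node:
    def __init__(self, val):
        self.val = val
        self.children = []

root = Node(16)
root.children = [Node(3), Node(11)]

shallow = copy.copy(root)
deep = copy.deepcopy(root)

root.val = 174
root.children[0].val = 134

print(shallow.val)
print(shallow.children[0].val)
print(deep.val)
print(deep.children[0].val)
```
16
134
16
3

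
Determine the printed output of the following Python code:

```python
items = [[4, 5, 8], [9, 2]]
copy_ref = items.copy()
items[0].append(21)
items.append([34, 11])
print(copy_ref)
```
[[4, 5, 8, 21], [9, 2]]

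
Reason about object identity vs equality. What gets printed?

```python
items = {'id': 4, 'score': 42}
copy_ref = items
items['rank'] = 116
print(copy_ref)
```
{'id': 4, 'score': 42, 'rank': 116}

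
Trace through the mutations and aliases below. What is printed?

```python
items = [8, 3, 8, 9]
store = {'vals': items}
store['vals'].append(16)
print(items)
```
[8, 3, 8, 9, 16]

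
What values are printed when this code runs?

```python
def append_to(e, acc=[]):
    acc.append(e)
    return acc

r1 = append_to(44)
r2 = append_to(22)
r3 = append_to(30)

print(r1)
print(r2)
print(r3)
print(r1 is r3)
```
[44, 22, 30]
[44, 22, 30]
[44, 22, 30]
True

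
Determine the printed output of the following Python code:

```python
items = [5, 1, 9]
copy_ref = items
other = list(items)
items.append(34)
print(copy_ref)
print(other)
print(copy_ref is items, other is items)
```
[5, 1, 9, 34]
[5, 1, 9]
True False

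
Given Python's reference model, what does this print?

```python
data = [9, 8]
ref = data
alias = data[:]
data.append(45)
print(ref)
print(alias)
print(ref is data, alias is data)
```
[9, 8, 45]
[9, 8]
True False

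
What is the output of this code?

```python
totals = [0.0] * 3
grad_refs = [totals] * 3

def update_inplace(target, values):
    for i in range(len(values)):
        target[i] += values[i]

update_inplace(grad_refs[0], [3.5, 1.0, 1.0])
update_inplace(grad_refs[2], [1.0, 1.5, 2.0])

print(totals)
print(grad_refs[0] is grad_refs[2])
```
[4.5, 2.5, 3.0]
True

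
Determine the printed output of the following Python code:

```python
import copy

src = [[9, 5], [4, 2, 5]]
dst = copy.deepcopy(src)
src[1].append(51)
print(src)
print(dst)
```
[[9, 5], [4, 2, 5, 51]]
[[9, 5], [4, 2, 5]]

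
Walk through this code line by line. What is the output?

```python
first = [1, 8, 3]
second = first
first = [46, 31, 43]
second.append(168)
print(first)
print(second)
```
[46, 31, 43]
[1, 8, 3, 168]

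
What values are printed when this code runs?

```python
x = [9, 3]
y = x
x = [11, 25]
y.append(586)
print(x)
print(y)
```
[11, 25]
[9, 3, 586]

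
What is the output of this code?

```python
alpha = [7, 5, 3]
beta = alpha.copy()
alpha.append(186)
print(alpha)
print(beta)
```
[7, 5, 3, 186]
[7, 5, 3]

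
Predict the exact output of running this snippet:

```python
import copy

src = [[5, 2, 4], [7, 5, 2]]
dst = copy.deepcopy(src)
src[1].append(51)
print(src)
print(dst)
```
[[5, 2, 4], [7, 5, 2, 51]]
[[5, 2, 4], [7, 5, 2]]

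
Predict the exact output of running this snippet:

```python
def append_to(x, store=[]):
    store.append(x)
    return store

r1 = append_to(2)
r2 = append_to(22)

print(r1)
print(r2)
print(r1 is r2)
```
[2, 22]
[2, 22]
True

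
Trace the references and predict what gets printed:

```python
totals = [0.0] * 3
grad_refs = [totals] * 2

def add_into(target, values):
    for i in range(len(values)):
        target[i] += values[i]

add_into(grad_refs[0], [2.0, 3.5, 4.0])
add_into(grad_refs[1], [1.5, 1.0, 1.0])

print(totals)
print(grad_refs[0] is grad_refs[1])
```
[3.5, 4.5, 5.0]
True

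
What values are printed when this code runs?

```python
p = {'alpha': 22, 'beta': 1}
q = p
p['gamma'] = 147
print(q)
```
{'alpha': 22, 'beta': 1, 'gamma': 147}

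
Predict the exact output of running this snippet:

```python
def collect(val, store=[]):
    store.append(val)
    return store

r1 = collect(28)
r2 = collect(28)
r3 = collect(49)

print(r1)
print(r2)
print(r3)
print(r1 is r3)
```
[28, 28, 49]
[28, 28, 49]
[28, 28, 49]
True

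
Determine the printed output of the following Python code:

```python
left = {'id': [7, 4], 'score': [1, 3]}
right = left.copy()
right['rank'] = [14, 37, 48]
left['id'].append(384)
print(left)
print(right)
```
{'id': [7, 4, 384], 'score': [1, 3]}
{'id': [7, 4, 384], 'score': [1, 3], 'rank': [14, 37, 48]}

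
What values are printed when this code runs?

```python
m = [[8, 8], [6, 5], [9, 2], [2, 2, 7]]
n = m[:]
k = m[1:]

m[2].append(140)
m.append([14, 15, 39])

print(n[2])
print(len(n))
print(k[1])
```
[9, 2, 140]
4
[9, 2, 140]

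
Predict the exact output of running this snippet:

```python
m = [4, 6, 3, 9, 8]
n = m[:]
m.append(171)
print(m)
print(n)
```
[4, 6, 3, 9, 8, 171]
[4, 6, 3, 9, 8]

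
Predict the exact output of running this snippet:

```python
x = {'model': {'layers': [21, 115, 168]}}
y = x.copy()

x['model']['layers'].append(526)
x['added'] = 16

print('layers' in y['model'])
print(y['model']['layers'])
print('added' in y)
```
True
[21, 115, 168, 526]
False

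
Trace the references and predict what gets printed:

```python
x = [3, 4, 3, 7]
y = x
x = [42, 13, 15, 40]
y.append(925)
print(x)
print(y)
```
[42, 13, 15, 40]
[3, 4, 3, 7, 925]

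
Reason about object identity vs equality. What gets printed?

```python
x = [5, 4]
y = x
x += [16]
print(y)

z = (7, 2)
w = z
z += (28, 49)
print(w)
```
[5, 4, 16]
(7, 2)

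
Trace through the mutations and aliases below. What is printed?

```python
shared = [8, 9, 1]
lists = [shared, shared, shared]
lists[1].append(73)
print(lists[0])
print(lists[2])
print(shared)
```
[8, 9, 1, 73]
[8, 9, 1, 73]
[8, 9, 1, 73]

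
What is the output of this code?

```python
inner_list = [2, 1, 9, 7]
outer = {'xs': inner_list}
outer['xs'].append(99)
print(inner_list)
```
[2, 1, 9, 7, 99]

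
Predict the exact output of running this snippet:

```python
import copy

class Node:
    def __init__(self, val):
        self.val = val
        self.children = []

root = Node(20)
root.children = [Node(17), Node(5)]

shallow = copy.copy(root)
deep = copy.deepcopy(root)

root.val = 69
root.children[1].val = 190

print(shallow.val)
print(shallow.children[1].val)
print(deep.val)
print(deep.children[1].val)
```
20
190
20
5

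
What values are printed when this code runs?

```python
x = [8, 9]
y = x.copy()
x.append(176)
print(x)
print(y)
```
[8, 9, 176]
[8, 9]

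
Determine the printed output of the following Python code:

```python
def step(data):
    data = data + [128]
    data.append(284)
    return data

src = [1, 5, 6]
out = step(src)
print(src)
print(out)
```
[1, 5, 6]
[1, 5, 6, 128, 284]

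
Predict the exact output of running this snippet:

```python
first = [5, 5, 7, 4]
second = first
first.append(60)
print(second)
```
[5, 5, 7, 4, 60]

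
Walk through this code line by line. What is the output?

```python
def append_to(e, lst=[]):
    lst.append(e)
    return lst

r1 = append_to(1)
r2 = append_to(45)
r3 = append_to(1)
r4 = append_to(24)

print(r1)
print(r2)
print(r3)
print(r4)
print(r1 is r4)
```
[1, 45, 1, 24]
[1, 45, 1, 24]
[1, 45, 1, 24]
[1, 45, 1, 24]
True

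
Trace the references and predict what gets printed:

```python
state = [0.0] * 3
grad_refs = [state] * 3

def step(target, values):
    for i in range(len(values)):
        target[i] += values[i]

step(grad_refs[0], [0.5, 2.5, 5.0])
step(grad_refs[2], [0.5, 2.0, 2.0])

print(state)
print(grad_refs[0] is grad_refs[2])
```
[1.0, 4.5, 7.0]
True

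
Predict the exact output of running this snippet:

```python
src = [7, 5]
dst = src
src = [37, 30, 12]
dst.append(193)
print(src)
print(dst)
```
[37, 30, 12]
[7, 5, 193]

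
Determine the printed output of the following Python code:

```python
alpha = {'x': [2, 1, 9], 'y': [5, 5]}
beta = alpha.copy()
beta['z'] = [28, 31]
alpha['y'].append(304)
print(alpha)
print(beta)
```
{'x': [2, 1, 9], 'y': [5, 5, 304]}
{'x': [2, 1, 9], 'y': [5, 5, 304], 'z': [28, 31]}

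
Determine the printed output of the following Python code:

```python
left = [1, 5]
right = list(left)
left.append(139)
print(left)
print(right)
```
[1, 5, 139]
[1, 5]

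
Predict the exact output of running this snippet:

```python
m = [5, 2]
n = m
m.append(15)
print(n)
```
[5, 2, 15]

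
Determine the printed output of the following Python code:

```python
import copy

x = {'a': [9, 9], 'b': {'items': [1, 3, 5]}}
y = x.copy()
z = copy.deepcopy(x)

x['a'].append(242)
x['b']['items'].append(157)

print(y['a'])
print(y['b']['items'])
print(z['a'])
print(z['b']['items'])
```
[9, 9, 242]
[1, 3, 5, 157]
[9, 9]
[1, 3, 5]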